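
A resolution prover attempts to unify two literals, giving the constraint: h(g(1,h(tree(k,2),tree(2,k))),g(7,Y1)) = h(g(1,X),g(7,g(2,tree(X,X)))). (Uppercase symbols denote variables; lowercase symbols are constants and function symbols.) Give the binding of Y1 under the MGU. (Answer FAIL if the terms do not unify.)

Decompose h/2: g(1,h(tree(k,2),tree(2,k))) = g(1,X),  g(7,Y1) = g(7,g(2,tree(X,X))).
Decompose g/2: 1 = 1,  h(tree(k,2),tree(2,k)) = X.
Delete trivial equation 1 = 1.
Bind X := h(tree(k,2),tree(2,k)); substituting into the remaining equation gives: g(7,Y1) = g(7,g(2,tree(h(tree(k,2),tree(2,k)),h(tree(k,2),tree(2,k))))).
Decompose g/2: 7 = 7,  Y1 = g(2,tree(h(tree(k,2),tree(2,k)),h(tree(k,2),tree(2,k)))).
Delete trivial equation 7 = 7.
Bind Y1 := g(2,tree(h(tree(k,2),tree(2,k)),h(tree(k,2),tree(2,k)))).
MGU = { X -> h(tree(k,2),tree(2,k)), Y1 -> g(2,tree(h(tree(k,2),tree(2,k)),h(tree(k,2),tree(2,k)))) }, so Y1 -> g(2,tree(h(tree(k,2),tree(2,k)),h(tree(k,2),tree(2,k)))).

g(2,tree(h(tree(k,2),tree(2,k)),h(tree(k,2),tree(2,k))))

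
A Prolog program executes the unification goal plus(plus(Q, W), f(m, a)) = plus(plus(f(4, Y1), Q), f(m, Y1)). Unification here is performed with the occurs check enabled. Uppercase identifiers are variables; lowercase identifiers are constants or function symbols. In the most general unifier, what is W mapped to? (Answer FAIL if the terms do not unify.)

f(4, a)

Decompose plus/2: plus(Q, W) = plus(f(4, Y1), Q),  f(m, a) = f(m, Y1).
Decompose plus/2: Q = f(4, Y1),  W = Q.
Bind Q := f(4, Y1); substituting into the one remaining equation that mentions Q gives: W = f(4, Y1).
Bind W := f(4, Y1); no other remaining equation mentions W.
Decompose f/2: m = m,  a = Y1.
Delete trivial equation m = m.
Bind Y1 := a. Substituting into the earlier bindings gives Q := f(4, a), W := f(4, a).
MGU = { Q ↦ f(4, a), W ↦ f(4, a), Y1 ↦ a }, so W ↦ f(4, a).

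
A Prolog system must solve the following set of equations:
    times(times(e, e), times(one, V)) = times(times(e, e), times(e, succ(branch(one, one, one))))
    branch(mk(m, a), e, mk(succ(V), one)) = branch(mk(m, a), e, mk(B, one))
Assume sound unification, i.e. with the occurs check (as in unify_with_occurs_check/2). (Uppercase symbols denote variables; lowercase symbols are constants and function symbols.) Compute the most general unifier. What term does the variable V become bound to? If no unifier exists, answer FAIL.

FAIL

Decompose times/2: times(e, e) = times(e, e),  times(one, V) = times(e, succ(branch(one, one, one))).
Delete trivial equation times(e, e) = times(e, e).
Decompose times/2: one = e,  V = succ(branch(one, one, one)).
Clash: constants one and e differ; no unifier exists.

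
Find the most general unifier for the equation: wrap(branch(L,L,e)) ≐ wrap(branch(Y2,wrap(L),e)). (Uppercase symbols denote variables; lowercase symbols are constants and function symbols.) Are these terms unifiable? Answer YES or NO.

Decompose wrap/1: branch(L,L,e) ≐ branch(Y2,wrap(L),e).
Decompose branch/3: L ≐ Y2,  L ≐ wrap(L),  e ≐ e.
Bind L := Y2; substituting into the one remaining equation that mentions L gives: Y2 ≐ wrap(Y2).
Occurs check fails: Y2 occurs in wrap(Y2); the equation Y2 ≐ wrap(Y2) has no finite solution.

NO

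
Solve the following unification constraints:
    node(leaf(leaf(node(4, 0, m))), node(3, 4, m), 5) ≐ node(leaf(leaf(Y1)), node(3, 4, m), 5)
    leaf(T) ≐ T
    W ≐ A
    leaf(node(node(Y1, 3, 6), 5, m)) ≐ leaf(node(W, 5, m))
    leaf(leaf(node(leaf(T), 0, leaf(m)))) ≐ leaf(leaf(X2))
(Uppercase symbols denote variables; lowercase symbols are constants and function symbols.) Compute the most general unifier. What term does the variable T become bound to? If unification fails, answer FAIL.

FAIL

Decompose node/3: leaf(leaf(node(4, 0, m))) ≐ leaf(leaf(Y1)),  node(3, 4, m) ≐ node(3, 4, m),  5 ≐ 5.
Decompose leaf/1: leaf(node(4, 0, m)) ≐ leaf(Y1).
Decompose leaf/1: node(4, 0, m) ≐ Y1.
Bind Y1 := node(4, 0, m); substituting into the one remaining equation that mentions Y1 gives: leaf(node(node(node(4, 0, m), 3, 6), 5, m)) ≐ leaf(node(W, 5, m)).
Delete trivial equation node(3, 4, m) ≐ node(3, 4, m).
Delete trivial equation 5 ≐ 5.
Occurs check fails: T occurs in leaf(T); the equation T ≐ leaf(T) has no finite solution.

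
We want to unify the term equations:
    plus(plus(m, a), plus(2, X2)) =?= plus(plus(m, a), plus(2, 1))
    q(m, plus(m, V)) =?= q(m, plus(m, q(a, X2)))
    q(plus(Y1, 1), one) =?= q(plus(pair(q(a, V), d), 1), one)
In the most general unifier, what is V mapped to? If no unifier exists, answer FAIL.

Decompose plus/2: plus(m, a) =?= plus(m, a),  plus(2, X2) =?= plus(2, 1).
Delete trivial equation plus(m, a) =?= plus(m, a).
Decompose plus/2: 2 =?= 2,  X2 =?= 1.
Delete trivial equation 2 =?= 2.
Bind X2 := 1; substituting into the one remaining equation that mentions X2 gives: q(m, plus(m, V)) =?= q(m, plus(m, q(a, 1))).
Decompose q/2: m =?= m,  plus(m, V) =?= plus(m, q(a, 1)).
Delete trivial equation m =?= m.
Decompose plus/2: m =?= m,  V =?= q(a, 1).
Delete trivial equation m =?= m.
Bind V := q(a, 1); substituting into the remaining equation gives: q(plus(Y1, 1), one) =?= q(plus(pair(q(a, q(a, 1)), d), 1), one).
Decompose q/2: plus(Y1, 1) =?= plus(pair(q(a, q(a, 1)), d), 1),  one =?= one.
Decompose plus/2: Y1 =?= pair(q(a, q(a, 1)), d),  1 =?= 1.
Bind Y1 := pair(q(a, q(a, 1)), d); no other remaining equation mentions Y1.
Delete trivial equation 1 =?= 1.
Delete trivial equation one =?= one.
MGU = { X2 -> 1, V -> q(a, 1), Y1 -> pair(q(a, q(a, 1)), d) }, so V -> q(a, 1).

q(a, 1)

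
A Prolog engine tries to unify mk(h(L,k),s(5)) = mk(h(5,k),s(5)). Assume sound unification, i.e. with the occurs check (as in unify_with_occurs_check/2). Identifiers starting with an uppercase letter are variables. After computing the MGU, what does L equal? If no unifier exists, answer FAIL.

5

Decompose mk/2: h(L,k) = h(5,k),  s(5) = s(5).
Decompose h/2: L = 5,  k = k.
Bind L := 5; no other remaining equation mentions L.
Delete trivial equation k = k.
Delete trivial equation s(5) = s(5).
MGU = { L = 5 }, so L = 5.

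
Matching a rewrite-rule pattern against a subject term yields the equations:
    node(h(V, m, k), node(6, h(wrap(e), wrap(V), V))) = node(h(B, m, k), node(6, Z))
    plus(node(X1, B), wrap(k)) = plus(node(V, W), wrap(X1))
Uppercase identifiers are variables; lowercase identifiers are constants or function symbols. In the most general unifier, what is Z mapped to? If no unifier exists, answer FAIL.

Decompose node/2: h(V, m, k) = h(B, m, k),  node(6, h(wrap(e), wrap(V), V)) = node(6, Z).
Decompose h/3: V = B,  m = m,  k = k.
Bind V := B; substituting into the 2 remaining equations that mention V gives: node(6, h(wrap(e), wrap(B), B)) = node(6, Z),  plus(node(X1, B), wrap(k)) = plus(node(B, W), wrap(X1)).
Delete trivial equation m = m.
Delete trivial equation k = k.
Decompose node/2: 6 = 6,  h(wrap(e), wrap(B), B) = Z.
Delete trivial equation 6 = 6.
Bind Z := h(wrap(e), wrap(B), B); no other remaining equation mentions Z.
Decompose plus/2: node(X1, B) = node(B, W),  wrap(k) = wrap(X1).
Decompose node/2: X1 = B,  B = W.
Bind X1 := B; substituting into the one remaining equation that mentions X1 gives: wrap(k) = wrap(B).
Bind B := W; substituting into the remaining equation gives: wrap(k) = wrap(W). Substituting into the earlier bindings gives V := W, Z := h(wrap(e), wrap(W), W), X1 := W.
Decompose wrap/1: k = W.
Bind W := k. Substituting into the earlier bindings gives V := k, Z := h(wrap(e), wrap(k), k), X1 := k, B := k.
MGU = { V := k, Z := h(wrap(e), wrap(k), k), X1 := k, B := k, W := k }, so Z := h(wrap(e), wrap(k), k).

h(wrap(e), wrap(k), k)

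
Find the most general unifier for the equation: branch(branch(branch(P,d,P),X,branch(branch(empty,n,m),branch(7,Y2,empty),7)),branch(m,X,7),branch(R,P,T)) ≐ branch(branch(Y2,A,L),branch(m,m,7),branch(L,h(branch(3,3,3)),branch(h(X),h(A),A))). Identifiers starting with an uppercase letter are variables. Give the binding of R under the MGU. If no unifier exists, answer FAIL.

Decompose branch/3: branch(branch(P,d,P),X,branch(branch(empty,n,m),branch(7,Y2,empty),7)) ≐ branch(Y2,A,L),  branch(m,X,7) ≐ branch(m,m,7),  branch(R,P,T) ≐ branch(L,h(branch(3,3,3)),branch(h(X),h(A),A)).
Decompose branch/3: branch(P,d,P) ≐ Y2,  X ≐ A,  branch(branch(empty,n,m),branch(7,Y2,empty),7) ≐ L.
Bind Y2 := branch(P,d,P); substituting into the one remaining equation that mentions Y2 gives: branch(branch(empty,n,m),branch(7,branch(P,d,P),empty),7) ≐ L.
Bind X := A; substituting into the 2 remaining equations that mention X gives: branch(m,A,7) ≐ branch(m,m,7),  branch(R,P,T) ≐ branch(L,h(branch(3,3,3)),branch(h(A),h(A),A)).
Bind L := branch(branch(empty,n,m),branch(7,branch(P,d,P),empty),7); substituting into the one remaining equation that mentions L gives: branch(R,P,T) ≐ branch(branch(branch(empty,n,m),branch(7,branch(P,d,P),empty),7),h(branch(3,3,3)),branch(h(A),h(A),A)).
Decompose branch/3: m ≐ m,  A ≐ m,  7 ≐ 7.
Delete trivial equation m ≐ m.
Bind A := m; substituting into the one remaining equation that mentions A gives: branch(R,P,T) ≐ branch(branch(branch(empty,n,m),branch(7,branch(P,d,P),empty),7),h(branch(3,3,3)),branch(h(m),h(m),m)). Substituting into the earlier binding gives X := m.
Delete trivial equation 7 ≐ 7.
Decompose branch/3: R ≐ branch(branch(empty,n,m),branch(7,branch(P,d,P),empty),7),  P ≐ h(branch(3,3,3)),  T ≐ branch(h(m),h(m),m).
Bind R := branch(branch(empty,n,m),branch(7,branch(P,d,P),empty),7); no other remaining equation mentions R.
Bind P := h(branch(3,3,3)); no other remaining equation mentions P. Substituting into the earlier bindings gives Y2 := branch(h(branch(3,3,3)),d,h(branch(3,3,3))), L := branch(branch(empty,n,m),branch(7,branch(h(branch(3,3,3)),d,h(branch(3,3,3))),empty),7), R := branch(branch(empty,n,m),branch(7,branch(h(branch(3,3,3)),d,h(branch(3,3,3))),empty),7).
Bind T := branch(h(m),h(m),m).
MGU = { Y2 ↦ branch(h(branch(3,3,3)),d,h(branch(3,3,3))), X ↦ m, L ↦ branch(branch(empty,n,m),branch(7,branch(h(branch(3,3,3)),d,h(branch(3,3,3))),empty),7), A ↦ m, R ↦ branch(branch(empty,n,m),branch(7,branch(h(branch(3,3,3)),d,h(branch(3,3,3))),empty),7), P ↦ h(branch(3,3,3)), T ↦ branch(h(m),h(m),m) }, so R ↦ branch(branch(empty,n,m),branch(7,branch(h(branch(3,3,3)),d,h(branch(3,3,3))),empty),7).

branch(branch(empty,n,m),branch(7,branch(h(branch(3,3,3)),d,h(branch(3,3,3))),empty),7)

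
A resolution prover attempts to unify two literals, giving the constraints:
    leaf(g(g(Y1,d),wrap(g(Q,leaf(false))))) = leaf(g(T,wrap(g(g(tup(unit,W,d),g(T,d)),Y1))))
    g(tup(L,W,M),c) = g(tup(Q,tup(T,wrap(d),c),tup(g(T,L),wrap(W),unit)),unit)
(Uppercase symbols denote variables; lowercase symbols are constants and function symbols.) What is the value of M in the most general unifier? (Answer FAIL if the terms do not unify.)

Decompose leaf/1: g(g(Y1,d),wrap(g(Q,leaf(false)))) = g(T,wrap(g(g(tup(unit,W,d),g(T,d)),Y1))).
Decompose g/2: g(Y1,d) = T,  wrap(g(Q,leaf(false))) = wrap(g(g(tup(unit,W,d),g(T,d)),Y1)).
Bind T := g(Y1,d); substituting into the remaining equations gives: wrap(g(Q,leaf(false))) = wrap(g(g(tup(unit,W,d),g(g(Y1,d),d)),Y1)),  g(tup(L,W,M),c) = g(tup(Q,tup(g(Y1,d),wrap(d),c),tup(g(g(Y1,d),L),wrap(W),unit)),unit).
Decompose wrap/1: g(Q,leaf(false)) = g(g(tup(unit,W,d),g(g(Y1,d),d)),Y1).
Decompose g/2: Q = g(tup(unit,W,d),g(g(Y1,d),d)),  leaf(false) = Y1.
Bind Q := g(tup(unit,W,d),g(g(Y1,d),d)); substituting into the one remaining equation that mentions Q gives: g(tup(L,W,M),c) = g(tup(g(tup(unit,W,d),g(g(Y1,d),d)),tup(g(Y1,d),wrap(d),c),tup(g(g(Y1,d),L),wrap(W),unit)),unit).
Bind Y1 := leaf(false); substituting into the remaining equation gives: g(tup(L,W,M),c) = g(tup(g(tup(unit,W,d),g(g(leaf(false),d),d)),tup(g(leaf(false),d),wrap(d),c),tup(g(g(leaf(false),d),L),wrap(W),unit)),unit). Substituting into the earlier bindings gives T := g(leaf(false),d), Q := g(tup(unit,W,d),g(g(leaf(false),d),d)).
Decompose g/2: tup(L,W,M) = tup(g(tup(unit,W,d),g(g(leaf(false),d),d)),tup(g(leaf(false),d),wrap(d),c),tup(g(g(leaf(false),d),L),wrap(W),unit)),  c = unit.
Decompose tup/3: L = g(tup(unit,W,d),g(g(leaf(false),d),d)),  W = tup(g(leaf(false),d),wrap(d),c),  M = tup(g(g(leaf(false),d),L),wrap(W),unit).
Bind L := g(tup(unit,W,d),g(g(leaf(false),d),d)); substituting into the one remaining equation that mentions L gives: M = tup(g(g(leaf(false),d),g(tup(unit,W,d),g(g(leaf(false),d),d))),wrap(W),unit).
Bind W := tup(g(leaf(false),d),wrap(d),c); substituting into the one remaining equation that mentions W gives: M = tup(g(g(leaf(false),d),g(tup(unit,tup(g(leaf(false),d),wrap(d),c),d),g(g(leaf(false),d),d))),wrap(tup(g(leaf(false),d),wrap(d),c)),unit). Substituting into the earlier bindings gives Q := g(tup(unit,tup(g(leaf(false),d),wrap(d),c),d),g(g(leaf(false),d),d)), L := g(tup(unit,tup(g(leaf(false),d),wrap(d),c),d),g(g(leaf(false),d),d)).
Bind M := tup(g(g(leaf(false),d),g(tup(unit,tup(g(leaf(false),d),wrap(d),c),d),g(g(leaf(false),d),d))),wrap(tup(g(leaf(false),d),wrap(d),c)),unit); no other remaining equation mentions M.
Clash: constants c and unit differ; no unifier exists.

FAIL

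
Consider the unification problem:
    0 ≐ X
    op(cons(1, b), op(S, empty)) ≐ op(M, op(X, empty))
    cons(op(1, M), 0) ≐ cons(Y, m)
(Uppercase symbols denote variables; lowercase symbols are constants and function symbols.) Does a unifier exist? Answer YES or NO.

Bind X := 0; substituting into the one remaining equation that mentions X gives: op(cons(1, b), op(S, empty)) ≐ op(M, op(0, empty)).
Decompose op/2: cons(1, b) ≐ M,  op(S, empty) ≐ op(0, empty).
Bind M := cons(1, b); substituting into the one remaining equation that mentions M gives: cons(op(1, cons(1, b)), 0) ≐ cons(Y, m).
Decompose op/2: S ≐ 0,  empty ≐ empty.
Bind S := 0; no other remaining equation mentions S.
Delete trivial equation empty ≐ empty.
Decompose cons/2: op(1, cons(1, b)) ≐ Y,  0 ≐ m.
Bind Y := op(1, cons(1, b)); no other remaining equation mentions Y.
Clash: constants 0 and m differ; no unifier exists.

NO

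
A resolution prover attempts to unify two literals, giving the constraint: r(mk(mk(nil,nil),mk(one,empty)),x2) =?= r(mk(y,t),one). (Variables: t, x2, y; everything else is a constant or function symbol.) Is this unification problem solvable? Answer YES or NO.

YES

Decompose r/2: mk(mk(nil,nil),mk(one,empty)) =?= mk(y,t),  x2 =?= one.
Decompose mk/2: mk(nil,nil) =?= y,  mk(one,empty) =?= t.
Bind y := mk(nil,nil); no other remaining equation mentions y.
Bind t := mk(one,empty); no other remaining equation mentions t.
Bind x2 := one.
No equations remain and no clash or occurs-check failure arose, so a unifier exists.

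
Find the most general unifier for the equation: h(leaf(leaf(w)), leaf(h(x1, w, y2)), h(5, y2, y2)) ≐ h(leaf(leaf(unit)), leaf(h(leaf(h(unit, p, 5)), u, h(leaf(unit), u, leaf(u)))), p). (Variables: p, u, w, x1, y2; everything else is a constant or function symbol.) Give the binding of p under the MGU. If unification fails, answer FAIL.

h(5, h(leaf(unit), unit, leaf(unit)), h(leaf(unit), unit, leaf(unit)))

Decompose h/3: leaf(leaf(w)) ≐ leaf(leaf(unit)),  leaf(h(x1, w, y2)) ≐ leaf(h(leaf(h(unit, p, 5)), u, h(leaf(unit), u, leaf(u)))),  h(5, y2, y2) ≐ p.
Decompose leaf/1: leaf(w) ≐ leaf(unit).
Decompose leaf/1: w ≐ unit.
Bind w := unit; substituting into the one remaining equation that mentions w gives: leaf(h(x1, unit, y2)) ≐ leaf(h(leaf(h(unit, p, 5)), u, h(leaf(unit), u, leaf(u)))).
Decompose leaf/1: h(x1, unit, y2) ≐ h(leaf(h(unit, p, 5)), u, h(leaf(unit), u, leaf(u))).
Decompose h/3: x1 ≐ leaf(h(unit, p, 5)),  unit ≐ u,  y2 ≐ h(leaf(unit), u, leaf(u)).
Bind x1 := leaf(h(unit, p, 5)); no other remaining equation mentions x1.
Bind u := unit; substituting into the one remaining equation that mentions u gives: y2 ≐ h(leaf(unit), unit, leaf(unit)).
Bind y2 := h(leaf(unit), unit, leaf(unit)); substituting into the remaining equation gives: h(5, h(leaf(unit), unit, leaf(unit)), h(leaf(unit), unit, leaf(unit))) ≐ p.
Bind p := h(5, h(leaf(unit), unit, leaf(unit)), h(leaf(unit), unit, leaf(unit))). Substituting into the earlier binding gives x1 := leaf(h(unit, h(5, h(leaf(unit), unit, leaf(unit)), h(leaf(unit), unit, leaf(unit))), 5)).
MGU = { w := unit, x1 := leaf(h(unit, h(5, h(leaf(unit), unit, leaf(unit)), h(leaf(unit), unit, leaf(unit))), 5)), u := unit, y2 := h(leaf(unit), unit, leaf(unit)), p := h(5, h(leaf(unit), unit, leaf(unit)), h(leaf(unit), unit, leaf(unit))) }, so p := h(5, h(leaf(unit), unit, leaf(unit)), h(leaf(unit), unit, leaf(unit))).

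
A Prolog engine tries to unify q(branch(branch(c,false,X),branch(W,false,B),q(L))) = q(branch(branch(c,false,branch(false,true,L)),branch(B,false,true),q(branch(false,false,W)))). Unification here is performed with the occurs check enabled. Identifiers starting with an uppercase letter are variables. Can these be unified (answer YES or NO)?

Decompose q/1: branch(branch(c,false,X),branch(W,false,B),q(L)) = branch(branch(c,false,branch(false,true,L)),branch(B,false,true),q(branch(false,false,W))).
Decompose branch/3: branch(c,false,X) = branch(c,false,branch(false,true,L)),  branch(W,false,B) = branch(B,false,true),  q(L) = q(branch(false,false,W)).
Decompose branch/3: c = c,  false = false,  X = branch(false,true,L).
Delete trivial equation c = c.
Delete trivial equation false = false.
Bind X := branch(false,true,L); no other remaining equation mentions X.
Decompose branch/3: W = B,  false = false,  B = true.
Bind W := B; substituting into the one remaining equation that mentions W gives: q(L) = q(branch(false,false,B)).
Delete trivial equation false = false.
Bind B := true; substituting into the remaining equation gives: q(L) = q(branch(false,false,true)). Substituting into the earlier binding gives W := true.
Decompose q/1: L = branch(false,false,true).
Bind L := branch(false,false,true). Substituting into the earlier binding gives X := branch(false,true,branch(false,false,true)).
No equations remain and no clash or occurs-check failure arose, so a unifier exists.

YES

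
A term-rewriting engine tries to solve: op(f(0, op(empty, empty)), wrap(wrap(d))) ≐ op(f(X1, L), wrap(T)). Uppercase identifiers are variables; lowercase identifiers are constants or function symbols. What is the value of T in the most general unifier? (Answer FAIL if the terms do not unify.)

wrap(d)

Decompose op/2: f(0, op(empty, empty)) ≐ f(X1, L),  wrap(wrap(d)) ≐ wrap(T).
Decompose f/2: 0 ≐ X1,  op(empty, empty) ≐ L.
Bind X1 := 0; no other remaining equation mentions X1.
Bind L := op(empty, empty); no other remaining equation mentions L.
Decompose wrap/1: wrap(d) ≐ T.
Bind T := wrap(d).
MGU = { X1 -> 0, L -> op(empty, empty), T -> wrap(d) }, so T -> wrap(d).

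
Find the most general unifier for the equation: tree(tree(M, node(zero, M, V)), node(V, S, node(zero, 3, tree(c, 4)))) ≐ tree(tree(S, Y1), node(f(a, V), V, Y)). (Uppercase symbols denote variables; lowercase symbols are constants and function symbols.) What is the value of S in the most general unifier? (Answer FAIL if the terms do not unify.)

Decompose tree/2: tree(M, node(zero, M, V)) ≐ tree(S, Y1),  node(V, S, node(zero, 3, tree(c, 4))) ≐ node(f(a, V), V, Y).
Decompose tree/2: M ≐ S,  node(zero, M, V) ≐ Y1.
Bind M := S; substituting into the one remaining equation that mentions M gives: node(zero, S, V) ≐ Y1.
Bind Y1 := node(zero, S, V); no other remaining equation mentions Y1.
Decompose node/3: V ≐ f(a, V),  S ≐ V,  node(zero, 3, tree(c, 4)) ≐ Y.
Occurs check fails: V occurs in f(a, V); the equation V ≐ f(a, V) has no finite solution.

FAIL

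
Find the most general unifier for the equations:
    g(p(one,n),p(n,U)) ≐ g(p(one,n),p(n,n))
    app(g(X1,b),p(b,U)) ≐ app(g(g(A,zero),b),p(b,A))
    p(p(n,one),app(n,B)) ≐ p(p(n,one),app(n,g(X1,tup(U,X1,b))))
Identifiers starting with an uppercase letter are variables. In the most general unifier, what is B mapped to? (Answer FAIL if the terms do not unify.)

g(g(n,zero),tup(n,g(n,zero),b))

Decompose g/2: p(one,n) ≐ p(one,n),  p(n,U) ≐ p(n,n).
Delete trivial equation p(one,n) ≐ p(one,n).
Decompose p/2: n ≐ n,  U ≐ n.
Delete trivial equation n ≐ n.
Bind U := n; substituting into the remaining equations gives: app(g(X1,b),p(b,n)) ≐ app(g(g(A,zero),b),p(b,A)),  p(p(n,one),app(n,B)) ≐ p(p(n,one),app(n,g(X1,tup(n,X1,b)))).
Decompose app/2: g(X1,b) ≐ g(g(A,zero),b),  p(b,n) ≐ p(b,A).
Decompose g/2: X1 ≐ g(A,zero),  b ≐ b.
Bind X1 := g(A,zero); substituting into the one remaining equation that mentions X1 gives: p(p(n,one),app(n,B)) ≐ p(p(n,one),app(n,g(g(A,zero),tup(n,g(A,zero),b)))).
Delete trivial equation b ≐ b.
Decompose p/2: b ≐ b,  n ≐ A.
Delete trivial equation b ≐ b.
Bind A := n; substituting into the remaining equation gives: p(p(n,one),app(n,B)) ≐ p(p(n,one),app(n,g(g(n,zero),tup(n,g(n,zero),b)))). Substituting into the earlier binding gives X1 := g(n,zero).
Decompose p/2: p(n,one) ≐ p(n,one),  app(n,B) ≐ app(n,g(g(n,zero),tup(n,g(n,zero),b))).
Delete trivial equation p(n,one) ≐ p(n,one).
Decompose app/2: n ≐ n,  B ≐ g(g(n,zero),tup(n,g(n,zero),b)).
Delete trivial equation n ≐ n.
Bind B := g(g(n,zero),tup(n,g(n,zero),b)).
MGU = { U := n, X1 := g(n,zero), A := n, B := g(g(n,zero),tup(n,g(n,zero),b)) }, so B := g(g(n,zero),tup(n,g(n,zero),b)).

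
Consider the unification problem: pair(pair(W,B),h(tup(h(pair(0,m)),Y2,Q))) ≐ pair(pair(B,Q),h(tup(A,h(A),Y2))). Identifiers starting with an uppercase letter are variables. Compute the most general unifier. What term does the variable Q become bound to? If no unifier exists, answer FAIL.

h(h(pair(0,m)))

Decompose pair/2: pair(W,B) ≐ pair(B,Q),  h(tup(h(pair(0,m)),Y2,Q)) ≐ h(tup(A,h(A),Y2)).
Decompose pair/2: W ≐ B,  B ≐ Q.
Bind W := B; no other remaining equation mentions W.
Bind B := Q; no other remaining equation mentions B. Substituting into the earlier binding gives W := Q.
Decompose h/1: tup(h(pair(0,m)),Y2,Q) ≐ tup(A,h(A),Y2).
Decompose tup/3: h(pair(0,m)) ≐ A,  Y2 ≐ h(A),  Q ≐ Y2.
Bind A := h(pair(0,m)); substituting into the one remaining equation that mentions A gives: Y2 ≐ h(h(pair(0,m))).
Bind Y2 := h(h(pair(0,m))); substituting into the remaining equation gives: Q ≐ h(h(pair(0,m))).
Bind Q := h(h(pair(0,m))). Substituting into the earlier bindings gives W := h(h(pair(0,m))), B := h(h(pair(0,m))).
MGU = { W := h(h(pair(0,m))), B := h(h(pair(0,m))), A := h(pair(0,m)), Y2 := h(h(pair(0,m))), Q := h(h(pair(0,m))) }, so Q := h(h(pair(0,m))).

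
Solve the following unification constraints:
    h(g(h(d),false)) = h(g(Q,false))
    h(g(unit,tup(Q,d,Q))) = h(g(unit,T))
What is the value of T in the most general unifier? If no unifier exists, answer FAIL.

tup(h(d),d,h(d))

Decompose h/1: g(h(d),false) = g(Q,false).
Decompose g/2: h(d) = Q,  false = false.
Bind Q := h(d); substituting into the one remaining equation that mentions Q gives: h(g(unit,tup(h(d),d,h(d)))) = h(g(unit,T)).
Delete trivial equation false = false.
Decompose h/1: g(unit,tup(h(d),d,h(d))) = g(unit,T).
Decompose g/2: unit = unit,  tup(h(d),d,h(d)) = T.
Delete trivial equation unit = unit.
Bind T := tup(h(d),d,h(d)).
MGU = { Q ↦ h(d), T ↦ tup(h(d),d,h(d)) }, so T ↦ tup(h(d),d,h(d)).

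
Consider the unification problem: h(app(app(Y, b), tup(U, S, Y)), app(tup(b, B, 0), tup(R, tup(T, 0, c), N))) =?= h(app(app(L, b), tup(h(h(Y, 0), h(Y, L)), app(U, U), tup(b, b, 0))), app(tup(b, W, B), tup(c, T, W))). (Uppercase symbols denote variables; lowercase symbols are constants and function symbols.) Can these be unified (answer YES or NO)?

Decompose h/2: app(app(Y, b), tup(U, S, Y)) =?= app(app(L, b), tup(h(h(Y, 0), h(Y, L)), app(U, U), tup(b, b, 0))),  app(tup(b, B, 0), tup(R, tup(T, 0, c), N)) =?= app(tup(b, W, B), tup(c, T, W)).
Decompose app/2: app(Y, b) =?= app(L, b),  tup(U, S, Y) =?= tup(h(h(Y, 0), h(Y, L)), app(U, U), tup(b, b, 0)).
Decompose app/2: Y =?= L,  b =?= b.
Bind Y := L; substituting into the one remaining equation that mentions Y gives: tup(U, S, L) =?= tup(h(h(L, 0), h(L, L)), app(U, U), tup(b, b, 0)).
Delete trivial equation b =?= b.
Decompose tup/3: U =?= h(h(L, 0), h(L, L)),  S =?= app(U, U),  L =?= tup(b, b, 0).
Bind U := h(h(L, 0), h(L, L)); substituting into the one remaining equation that mentions U gives: S =?= app(h(h(L, 0), h(L, L)), h(h(L, 0), h(L, L))).
Bind S := app(h(h(L, 0), h(L, L)), h(h(L, 0), h(L, L))); no other remaining equation mentions S.
Bind L := tup(b, b, 0); no other remaining equation mentions L. Substituting into the earlier bindings gives Y := tup(b, b, 0), U := h(h(tup(b, b, 0), 0), h(tup(b, b, 0), tup(b, b, 0))), S := app(h(h(tup(b, b, 0), 0), h(tup(b, b, 0), tup(b, b, 0))), h(h(tup(b, b, 0), 0), h(tup(b, b, 0), tup(b, b, 0)))).
Decompose app/2: tup(b, B, 0) =?= tup(b, W, B),  tup(R, tup(T, 0, c), N) =?= tup(c, T, W).
Decompose tup/3: b =?= b,  B =?= W,  0 =?= B.
Delete trivial equation b =?= b.
Bind B := W; substituting into the one remaining equation that mentions B gives: 0 =?= W.
Bind W := 0; substituting into the remaining equation gives: tup(R, tup(T, 0, c), N) =?= tup(c, T, 0). Substituting into the earlier binding gives B := 0.
Decompose tup/3: R =?= c,  tup(T, 0, c) =?= T,  N =?= 0.
Bind R := c; no other remaining equation mentions R.
Occurs check fails: T occurs in tup(T, 0, c); the equation T =?= tup(T, 0, c) has no finite solution.

NO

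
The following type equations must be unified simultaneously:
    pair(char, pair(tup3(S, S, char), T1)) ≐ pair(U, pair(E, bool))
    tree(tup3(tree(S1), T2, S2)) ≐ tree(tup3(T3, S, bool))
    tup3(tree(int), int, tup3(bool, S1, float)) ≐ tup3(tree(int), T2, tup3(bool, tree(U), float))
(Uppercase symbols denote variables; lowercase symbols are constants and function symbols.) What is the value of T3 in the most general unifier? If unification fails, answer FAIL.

Decompose pair/2: char ≐ U,  pair(tup3(S, S, char), T1) ≐ pair(E, bool).
Bind U := char; substituting into the one remaining equation that mentions U gives: tup3(tree(int), int, tup3(bool, S1, float)) ≐ tup3(tree(int), T2, tup3(bool, tree(char), float)).
Decompose pair/2: tup3(S, S, char) ≐ E,  T1 ≐ bool.
Bind E := tup3(S, S, char); no other remaining equation mentions E.
Bind T1 := bool; no other remaining equation mentions T1.
Decompose tree/1: tup3(tree(S1), T2, S2) ≐ tup3(T3, S, bool).
Decompose tup3/3: tree(S1) ≐ T3,  T2 ≐ S,  S2 ≐ bool.
Bind T3 := tree(S1); no other remaining equation mentions T3.
Bind T2 := S; substituting into the one remaining equation that mentions T2 gives: tup3(tree(int), int, tup3(bool, S1, float)) ≐ tup3(tree(int), S, tup3(bool, tree(char), float)).
Bind S2 := bool; no other remaining equation mentions S2.
Decompose tup3/3: tree(int) ≐ tree(int),  int ≐ S,  tup3(bool, S1, float) ≐ tup3(bool, tree(char), float).
Delete trivial equation tree(int) ≐ tree(int).
Bind S := int; no other remaining equation mentions S. Substituting into the earlier bindings gives E := tup3(int, int, char), T2 := int.
Decompose tup3/3: bool ≐ bool,  S1 ≐ tree(char),  float ≐ float.
Delete trivial equation bool ≐ bool.
Bind S1 := tree(char); no other remaining equation mentions S1. Substituting into the earlier binding gives T3 := tree(tree(char)).
Delete trivial equation float ≐ float.
MGU = { U -> char, E -> tup3(int, int, char), T1 -> bool, T3 -> tree(tree(char)), T2 -> int, S2 -> bool, S -> int, S1 -> tree(char) }, so T3 -> tree(tree(char)).

tree(tree(char))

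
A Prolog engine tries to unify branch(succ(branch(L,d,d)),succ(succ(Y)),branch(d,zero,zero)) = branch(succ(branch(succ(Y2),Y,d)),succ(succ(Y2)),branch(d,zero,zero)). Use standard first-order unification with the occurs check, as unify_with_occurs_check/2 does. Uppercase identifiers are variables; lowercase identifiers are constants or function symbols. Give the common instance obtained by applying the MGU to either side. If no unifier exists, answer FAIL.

Decompose branch/3: succ(branch(L,d,d)) = succ(branch(succ(Y2),Y,d)),  succ(succ(Y)) = succ(succ(Y2)),  branch(d,zero,zero) = branch(d,zero,zero).
Decompose succ/1: branch(L,d,d) = branch(succ(Y2),Y,d).
Decompose branch/3: L = succ(Y2),  d = Y,  d = d.
Bind L := succ(Y2); no other remaining equation mentions L.
Bind Y := d; substituting into the one remaining equation that mentions Y gives: succ(succ(d)) = succ(succ(Y2)).
Delete trivial equation d = d.
Decompose succ/1: succ(d) = succ(Y2).
Decompose succ/1: d = Y2.
Bind Y2 := d; no other remaining equation mentions Y2. Substituting into the earlier binding gives L := succ(d).
Delete trivial equation branch(d,zero,zero) = branch(d,zero,zero).
Applying the MGU to either side gives branch(succ(branch(succ(d),d,d)),succ(succ(d)),branch(d,zero,zero)).

branch(succ(branch(succ(d),d,d)),succ(succ(d)),branch(d,zero,zero))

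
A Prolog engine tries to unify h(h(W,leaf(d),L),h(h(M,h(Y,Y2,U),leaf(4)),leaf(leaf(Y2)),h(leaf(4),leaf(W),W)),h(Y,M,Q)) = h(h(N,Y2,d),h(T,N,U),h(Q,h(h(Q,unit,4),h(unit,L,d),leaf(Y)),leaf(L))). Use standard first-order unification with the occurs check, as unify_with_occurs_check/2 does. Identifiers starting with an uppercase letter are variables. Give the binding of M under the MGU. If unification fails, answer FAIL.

h(h(leaf(d),unit,4),h(unit,d,d),leaf(leaf(d)))

Decompose h/3: h(W,leaf(d),L) = h(N,Y2,d),  h(h(M,h(Y,Y2,U),leaf(4)),leaf(leaf(Y2)),h(leaf(4),leaf(W),W)) = h(T,N,U),  h(Y,M,Q) = h(Q,h(h(Q,unit,4),h(unit,L,d),leaf(Y)),leaf(L)).
Decompose h/3: W = N,  leaf(d) = Y2,  L = d.
Bind W := N; substituting into the one remaining equation that mentions W gives: h(h(M,h(Y,Y2,U),leaf(4)),leaf(leaf(Y2)),h(leaf(4),leaf(N),N)) = h(T,N,U).
Bind Y2 := leaf(d); substituting into the one remaining equation that mentions Y2 gives: h(h(M,h(Y,leaf(d),U),leaf(4)),leaf(leaf(leaf(d))),h(leaf(4),leaf(N),N)) = h(T,N,U).
Bind L := d; substituting into the one remaining equation that mentions L gives: h(Y,M,Q) = h(Q,h(h(Q,unit,4),h(unit,d,d),leaf(Y)),leaf(d)).
Decompose h/3: h(M,h(Y,leaf(d),U),leaf(4)) = T,  leaf(leaf(leaf(d))) = N,  h(leaf(4),leaf(N),N) = U.
Bind T := h(M,h(Y,leaf(d),U),leaf(4)); no other remaining equation mentions T.
Bind N := leaf(leaf(leaf(d))); substituting into the one remaining equation that mentions N gives: h(leaf(4),leaf(leaf(leaf(leaf(d)))),leaf(leaf(leaf(d)))) = U. Substituting into the earlier binding gives W := leaf(leaf(leaf(d))).
Bind U := h(leaf(4),leaf(leaf(leaf(leaf(d)))),leaf(leaf(leaf(d)))); no other remaining equation mentions U. Substituting into the earlier binding gives T := h(M,h(Y,leaf(d),h(leaf(4),leaf(leaf(leaf(leaf(d)))),leaf(leaf(leaf(d))))),leaf(4)).
Decompose h/3: Y = Q,  M = h(h(Q,unit,4),h(unit,d,d),leaf(Y)),  Q = leaf(d).
Bind Y := Q; substituting into the one remaining equation that mentions Y gives: M = h(h(Q,unit,4),h(unit,d,d),leaf(Q)). Substituting into the earlier binding gives T := h(M,h(Q,leaf(d),h(leaf(4),leaf(leaf(leaf(leaf(d)))),leaf(leaf(leaf(d))))),leaf(4)).
Bind M := h(h(Q,unit,4),h(unit,d,d),leaf(Q)); no other remaining equation mentions M. Substituting into the earlier binding gives T := h(h(h(Q,unit,4),h(unit,d,d),leaf(Q)),h(Q,leaf(d),h(leaf(4),leaf(leaf(leaf(leaf(d)))),leaf(leaf(leaf(d))))),leaf(4)).
Bind Q := leaf(d). Substituting into the earlier bindings gives T := h(h(h(leaf(d),unit,4),h(unit,d,d),leaf(leaf(d))),h(leaf(d),leaf(d),h(leaf(4),leaf(leaf(leaf(leaf(d)))),leaf(leaf(leaf(d))))),leaf(4)), Y := leaf(d), M := h(h(leaf(d),unit,4),h(unit,d,d),leaf(leaf(d))).
MGU = { W -> leaf(leaf(leaf(d))), Y2 -> leaf(d), L -> d, T -> h(h(h(leaf(d),unit,4),h(unit,d,d),leaf(leaf(d))),h(leaf(d),leaf(d),h(leaf(4),leaf(leaf(leaf(leaf(d)))),leaf(leaf(leaf(d))))),leaf(4)), N -> leaf(leaf(leaf(d))), U -> h(leaf(4),leaf(leaf(leaf(leaf(d)))),leaf(leaf(leaf(d)))), Y -> leaf(d), M -> h(h(leaf(d),unit,4),h(unit,d,d),leaf(leaf(d))), Q -> leaf(d) }, so M -> h(h(leaf(d),unit,4),h(unit,d,d),leaf(leaf(d))).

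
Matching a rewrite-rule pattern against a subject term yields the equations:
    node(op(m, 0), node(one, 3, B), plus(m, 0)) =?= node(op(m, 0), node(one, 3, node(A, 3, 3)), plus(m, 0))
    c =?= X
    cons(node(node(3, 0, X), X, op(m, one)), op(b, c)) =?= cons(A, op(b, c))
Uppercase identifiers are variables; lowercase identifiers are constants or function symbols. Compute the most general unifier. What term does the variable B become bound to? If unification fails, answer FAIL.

Decompose node/3: op(m, 0) =?= op(m, 0),  node(one, 3, B) =?= node(one, 3, node(A, 3, 3)),  plus(m, 0) =?= plus(m, 0).
Delete trivial equation op(m, 0) =?= op(m, 0).
Decompose node/3: one =?= one,  3 =?= 3,  B =?= node(A, 3, 3).
Delete trivial equation one =?= one.
Delete trivial equation 3 =?= 3.
Bind B := node(A, 3, 3); no other remaining equation mentions B.
Delete trivial equation plus(m, 0) =?= plus(m, 0).
Bind X := c; substituting into the remaining equation gives: cons(node(node(3, 0, c), c, op(m, one)), op(b, c)) =?= cons(A, op(b, c)).
Decompose cons/2: node(node(3, 0, c), c, op(m, one)) =?= A,  op(b, c) =?= op(b, c).
Bind A := node(node(3, 0, c), c, op(m, one)); no other remaining equation mentions A. Substituting into the earlier binding gives B := node(node(node(3, 0, c), c, op(m, one)), 3, 3).
Delete trivial equation op(b, c) =?= op(b, c).
MGU = { B -> node(node(node(3, 0, c), c, op(m, one)), 3, 3), X -> c, A -> node(node(3, 0, c), c, op(m, one)) }, so B -> node(node(node(3, 0, c), c, op(m, one)), 3, 3).

node(node(node(3, 0, c), c, op(m, one)), 3, 3)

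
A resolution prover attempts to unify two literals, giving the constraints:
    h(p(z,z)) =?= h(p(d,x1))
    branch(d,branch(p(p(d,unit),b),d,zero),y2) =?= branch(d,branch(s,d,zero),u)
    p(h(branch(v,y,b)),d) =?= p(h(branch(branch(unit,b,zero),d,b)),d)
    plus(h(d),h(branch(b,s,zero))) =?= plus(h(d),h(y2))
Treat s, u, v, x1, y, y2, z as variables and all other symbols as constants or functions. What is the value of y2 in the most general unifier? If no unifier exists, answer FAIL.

Decompose h/1: p(z,z) =?= p(d,x1).
Decompose p/2: z =?= d,  z =?= x1.
Bind z := d; substituting into the one remaining equation that mentions z gives: d =?= x1.
Bind x1 := d; no other remaining equation mentions x1.
Decompose branch/3: d =?= d,  branch(p(p(d,unit),b),d,zero) =?= branch(s,d,zero),  y2 =?= u.
Delete trivial equation d =?= d.
Decompose branch/3: p(p(d,unit),b) =?= s,  d =?= d,  zero =?= zero.
Bind s := p(p(d,unit),b); substituting into the one remaining equation that mentions s gives: plus(h(d),h(branch(b,p(p(d,unit),b),zero))) =?= plus(h(d),h(y2)).
Delete trivial equation d =?= d.
Delete trivial equation zero =?= zero.
Bind y2 := u; substituting into the one remaining equation that mentions y2 gives: plus(h(d),h(branch(b,p(p(d,unit),b),zero))) =?= plus(h(d),h(u)).
Decompose p/2: h(branch(v,y,b)) =?= h(branch(branch(unit,b,zero),d,b)),  d =?= d.
Decompose h/1: branch(v,y,b) =?= branch(branch(unit,b,zero),d,b).
Decompose branch/3: v =?= branch(unit,b,zero),  y =?= d,  b =?= b.
Bind v := branch(unit,b,zero); no other remaining equation mentions v.
Bind y := d; no other remaining equation mentions y.
Delete trivial equation b =?= b.
Delete trivial equation d =?= d.
Decompose plus/2: h(d) =?= h(d),  h(branch(b,p(p(d,unit),b),zero)) =?= h(u).
Delete trivial equation h(d) =?= h(d).
Decompose h/1: branch(b,p(p(d,unit),b),zero) =?= u.
Bind u := branch(b,p(p(d,unit),b),zero). Substituting into the earlier binding gives y2 := branch(b,p(p(d,unit),b),zero).
MGU = { z -> d, x1 -> d, s -> p(p(d,unit),b), y2 -> branch(b,p(p(d,unit),b),zero), v -> branch(unit,b,zero), y -> d, u -> branch(b,p(p(d,unit),b),zero) }, so y2 -> branch(b,p(p(d,unit),b),zero).

branch(b,p(p(d,unit),b),zero)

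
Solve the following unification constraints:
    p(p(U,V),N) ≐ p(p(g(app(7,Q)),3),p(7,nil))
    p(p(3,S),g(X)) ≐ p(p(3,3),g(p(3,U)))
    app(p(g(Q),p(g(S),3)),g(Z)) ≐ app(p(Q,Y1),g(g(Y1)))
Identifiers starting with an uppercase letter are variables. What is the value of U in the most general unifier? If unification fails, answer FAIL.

Decompose p/2: p(U,V) ≐ p(g(app(7,Q)),3),  N ≐ p(7,nil).
Decompose p/2: U ≐ g(app(7,Q)),  V ≐ 3.
Bind U := g(app(7,Q)); substituting into the one remaining equation that mentions U gives: p(p(3,S),g(X)) ≐ p(p(3,3),g(p(3,g(app(7,Q))))).
Bind V := 3; no other remaining equation mentions V.
Bind N := p(7,nil); no other remaining equation mentions N.
Decompose p/2: p(3,S) ≐ p(3,3),  g(X) ≐ g(p(3,g(app(7,Q)))).
Decompose p/2: 3 ≐ 3,  S ≐ 3.
Delete trivial equation 3 ≐ 3.
Bind S := 3; substituting into the one remaining equation that mentions S gives: app(p(g(Q),p(g(3),3)),g(Z)) ≐ app(p(Q,Y1),g(g(Y1))).
Decompose g/1: X ≐ p(3,g(app(7,Q))).
Bind X := p(3,g(app(7,Q))); no other remaining equation mentions X.
Decompose app/2: p(g(Q),p(g(3),3)) ≐ p(Q,Y1),  g(Z) ≐ g(g(Y1)).
Decompose p/2: g(Q) ≐ Q,  p(g(3),3) ≐ Y1.
Occurs check fails: Q occurs in g(Q); the equation Q ≐ g(Q) has no finite solution.

FAIL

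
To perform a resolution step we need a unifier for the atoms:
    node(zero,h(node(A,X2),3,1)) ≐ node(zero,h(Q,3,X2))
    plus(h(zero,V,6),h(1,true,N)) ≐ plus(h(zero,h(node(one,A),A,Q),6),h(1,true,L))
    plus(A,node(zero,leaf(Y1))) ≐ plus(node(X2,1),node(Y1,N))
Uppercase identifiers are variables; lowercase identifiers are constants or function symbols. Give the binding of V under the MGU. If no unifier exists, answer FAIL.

Decompose node/2: zero ≐ zero,  h(node(A,X2),3,1) ≐ h(Q,3,X2).
Delete trivial equation zero ≐ zero.
Decompose h/3: node(A,X2) ≐ Q,  3 ≐ 3,  1 ≐ X2.
Bind Q := node(A,X2); substituting into the one remaining equation that mentions Q gives: plus(h(zero,V,6),h(1,true,N)) ≐ plus(h(zero,h(node(one,A),A,node(A,X2)),6),h(1,true,L)).
Delete trivial equation 3 ≐ 3.
Bind X2 := 1; substituting into the remaining equations gives: plus(h(zero,V,6),h(1,true,N)) ≐ plus(h(zero,h(node(one,A),A,node(A,1)),6),h(1,true,L)),  plus(A,node(zero,leaf(Y1))) ≐ plus(node(1,1),node(Y1,N)). Substituting into the earlier binding gives Q := node(A,1).
Decompose plus/2: h(zero,V,6) ≐ h(zero,h(node(one,A),A,node(A,1)),6),  h(1,true,N) ≐ h(1,true,L).
Decompose h/3: zero ≐ zero,  V ≐ h(node(one,A),A,node(A,1)),  6 ≐ 6.
Delete trivial equation zero ≐ zero.
Bind V := h(node(one,A),A,node(A,1)); no other remaining equation mentions V.
Delete trivial equation 6 ≐ 6.
Decompose h/3: 1 ≐ 1,  true ≐ true,  N ≐ L.
Delete trivial equation 1 ≐ 1.
Delete trivial equation true ≐ true.
Bind N := L; substituting into the remaining equation gives: plus(A,node(zero,leaf(Y1))) ≐ plus(node(1,1),node(Y1,L)).
Decompose plus/2: A ≐ node(1,1),  node(zero,leaf(Y1)) ≐ node(Y1,L).
Bind A := node(1,1); no other remaining equation mentions A. Substituting into the earlier bindings gives Q := node(node(1,1),1), V := h(node(one,node(1,1)),node(1,1),node(node(1,1),1)).
Decompose node/2: zero ≐ Y1,  leaf(Y1) ≐ L.
Bind Y1 := zero; substituting into the remaining equation gives: leaf(zero) ≐ L.
Bind L := leaf(zero). Substituting into the earlier binding gives N := leaf(zero).
MGU = { Q ↦ node(node(1,1),1), X2 ↦ 1, V ↦ h(node(one,node(1,1)),node(1,1),node(node(1,1),1)), N ↦ leaf(zero), A ↦ node(1,1), Y1 ↦ zero, L ↦ leaf(zero) }, so V ↦ h(node(one,node(1,1)),node(1,1),node(node(1,1),1)).

h(node(one,node(1,1)),node(1,1),node(node(1,1),1))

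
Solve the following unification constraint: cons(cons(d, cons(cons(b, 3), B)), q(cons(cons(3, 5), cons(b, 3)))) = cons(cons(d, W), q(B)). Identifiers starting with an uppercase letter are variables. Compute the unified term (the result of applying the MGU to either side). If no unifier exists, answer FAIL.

cons(cons(d, cons(cons(b, 3), cons(cons(3, 5), cons(b, 3)))), q(cons(cons(3, 5), cons(b, 3))))

Decompose cons/2: cons(d, cons(cons(b, 3), B)) = cons(d, W),  q(cons(cons(3, 5), cons(b, 3))) = q(B).
Decompose cons/2: d = d,  cons(cons(b, 3), B) = W.
Delete trivial equation d = d.
Bind W := cons(cons(b, 3), B); no other remaining equation mentions W.
Decompose q/1: cons(cons(3, 5), cons(b, 3)) = B.
Bind B := cons(cons(3, 5), cons(b, 3)). Substituting into the earlier binding gives W := cons(cons(b, 3), cons(cons(3, 5), cons(b, 3))).
Applying the MGU to either side gives cons(cons(d, cons(cons(b, 3), cons(cons(3, 5), cons(b, 3)))), q(cons(cons(3, 5), cons(b, 3)))).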